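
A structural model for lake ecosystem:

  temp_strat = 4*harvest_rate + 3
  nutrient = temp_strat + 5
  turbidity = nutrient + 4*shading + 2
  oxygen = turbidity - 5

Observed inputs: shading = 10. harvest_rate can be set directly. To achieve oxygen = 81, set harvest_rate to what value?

Substituting into the nutrient equation gives nutrient = 4*harvest_rate + 8.
So turbidity = 4*harvest_rate + 50.
Substituting into the oxygen equation gives oxygen = 4*harvest_rate + 45.
Solve 4*harvest_rate + 45 = 81: harvest_rate = (81 - 45) / 4 = 9.

harvest_rate = 9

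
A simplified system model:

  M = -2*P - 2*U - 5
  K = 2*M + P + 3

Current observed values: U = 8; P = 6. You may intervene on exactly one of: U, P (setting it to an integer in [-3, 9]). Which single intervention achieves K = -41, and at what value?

Intervening on U: with other inputs at their observed values, K = -4*U - 25. Solving for -41 gives U = 4, within [-3, 9].
Intervening on P: K = -3*P - 39. Reaching -41 requires P = 2/3, not an integer.

set U = 4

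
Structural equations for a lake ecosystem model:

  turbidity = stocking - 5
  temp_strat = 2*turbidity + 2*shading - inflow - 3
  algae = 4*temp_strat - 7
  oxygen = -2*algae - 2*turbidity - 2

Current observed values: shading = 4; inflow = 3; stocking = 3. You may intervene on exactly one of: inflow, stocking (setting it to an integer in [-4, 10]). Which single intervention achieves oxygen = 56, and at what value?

Intervening on inflow: with other inputs at their observed values, oxygen = 8*inflow + 8. Solving for 56 gives inflow = 6, within [-4, 10].
Intervening on stocking: oxygen = -18*stocking + 86. Reaching 56 requires stocking = 5/3, not an integer.

set inflow = 6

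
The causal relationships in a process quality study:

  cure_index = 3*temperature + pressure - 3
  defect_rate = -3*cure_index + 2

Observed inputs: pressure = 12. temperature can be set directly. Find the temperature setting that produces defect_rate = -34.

temperature = 1

Substituting into the cure_index equation gives cure_index = 3*temperature + 9.
Substituting into the defect_rate equation gives defect_rate = -9*temperature - 25.
Solve -9*temperature - 25 = -34: temperature = (-34 + 25) / -9 = 1.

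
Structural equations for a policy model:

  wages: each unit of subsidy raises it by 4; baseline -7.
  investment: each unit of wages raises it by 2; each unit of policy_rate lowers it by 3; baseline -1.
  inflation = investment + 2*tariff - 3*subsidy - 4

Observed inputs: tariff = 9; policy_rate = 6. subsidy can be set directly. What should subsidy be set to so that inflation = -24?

Substituting into the investment equation gives investment = 8*subsidy - 33.
So inflation = 5*subsidy - 19.
Solve 5*subsidy - 19 = -24: subsidy = (-24 + 19) / 5 = -1.

subsidy = -1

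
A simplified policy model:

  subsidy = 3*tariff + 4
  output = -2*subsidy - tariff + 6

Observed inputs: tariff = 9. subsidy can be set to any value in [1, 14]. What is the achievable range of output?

-31 to -5

Intervening on subsidy fixes its value directly, overriding its dependence on tariff.
Substituting into the output equation gives output = -2*subsidy - 3.
Linear in subsidy, so extremes are at the endpoints: subsidy = 1 gives output = -5; subsidy = 14 gives output = -31.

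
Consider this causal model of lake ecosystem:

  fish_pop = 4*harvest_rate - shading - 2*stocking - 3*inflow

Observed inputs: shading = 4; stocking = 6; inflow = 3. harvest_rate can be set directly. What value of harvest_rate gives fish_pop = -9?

Substituting into the fish_pop equation gives fish_pop = 4*harvest_rate - 25.
Solve 4*harvest_rate - 25 = -9: harvest_rate = (-9 + 25) / 4 = 4.

harvest_rate = 4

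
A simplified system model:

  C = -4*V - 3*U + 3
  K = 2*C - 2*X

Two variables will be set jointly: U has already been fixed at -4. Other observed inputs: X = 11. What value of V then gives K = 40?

V = -4

With U held at -4:
Substituting into the C equation gives C = -4*V + 15.
Substituting into the K equation gives K = -8*V + 8.
Solve -8*V + 8 = 40: V = (40 - 8) / -8 = -4.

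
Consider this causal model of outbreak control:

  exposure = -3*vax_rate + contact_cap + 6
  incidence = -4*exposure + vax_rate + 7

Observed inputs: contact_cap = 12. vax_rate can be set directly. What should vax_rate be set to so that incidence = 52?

vax_rate = 9

Substituting into the exposure equation gives exposure = -3*vax_rate + 18.
This gives incidence = 13*vax_rate - 65.
Solve 13*vax_rate - 65 = 52: vax_rate = (52 + 65) / 13 = 9.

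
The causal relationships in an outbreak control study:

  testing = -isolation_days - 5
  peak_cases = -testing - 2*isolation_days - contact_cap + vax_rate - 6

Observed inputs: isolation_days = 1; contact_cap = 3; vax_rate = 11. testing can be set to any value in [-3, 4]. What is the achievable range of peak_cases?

Intervening on testing fixes its value directly, overriding its dependence on isolation_days.
Substituting into the peak_cases equation gives peak_cases = -testing.
Linear in testing, so extremes are at the endpoints: testing = -3 gives peak_cases = 3; testing = 4 gives peak_cases = -4.

-4 to 3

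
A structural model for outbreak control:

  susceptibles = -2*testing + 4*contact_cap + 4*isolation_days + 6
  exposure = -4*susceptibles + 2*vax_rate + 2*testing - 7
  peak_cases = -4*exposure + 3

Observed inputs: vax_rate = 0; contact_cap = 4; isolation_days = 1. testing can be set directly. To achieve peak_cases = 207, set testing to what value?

testing = 6

Substituting into the susceptibles equation gives susceptibles = -2*testing + 26.
Substituting into the exposure equation gives exposure = 10*testing - 111.
This gives peak_cases = -40*testing + 447.
Solve -40*testing + 447 = 207: testing = (207 - 447) / -40 = 6.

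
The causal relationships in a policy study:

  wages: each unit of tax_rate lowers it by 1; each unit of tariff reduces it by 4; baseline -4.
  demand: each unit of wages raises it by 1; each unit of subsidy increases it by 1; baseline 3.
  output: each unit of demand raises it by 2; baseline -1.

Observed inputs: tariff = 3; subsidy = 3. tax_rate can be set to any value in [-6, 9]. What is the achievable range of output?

-39 to -9

Substituting into the wages equation gives wages = -tax_rate - 16.
Substituting into the demand equation gives demand = -tax_rate - 10.
Substituting into the output equation gives output = -2*tax_rate - 21.
Linear in tax_rate, so extremes are at the endpoints: tax_rate = -6 gives output = -9; tax_rate = 9 gives output = -39.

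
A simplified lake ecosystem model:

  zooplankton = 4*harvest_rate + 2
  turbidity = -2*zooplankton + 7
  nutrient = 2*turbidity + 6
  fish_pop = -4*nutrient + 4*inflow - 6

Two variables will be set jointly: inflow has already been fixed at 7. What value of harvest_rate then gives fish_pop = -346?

With inflow held at 7:
Substituting into the turbidity equation gives turbidity = -8*harvest_rate + 3.
Substituting into the nutrient equation gives nutrient = -16*harvest_rate + 12.
So fish_pop = 64*harvest_rate - 26.
Solve 64*harvest_rate - 26 = -346: harvest_rate = (-346 + 26) / 64 = -5.

harvest_rate = -5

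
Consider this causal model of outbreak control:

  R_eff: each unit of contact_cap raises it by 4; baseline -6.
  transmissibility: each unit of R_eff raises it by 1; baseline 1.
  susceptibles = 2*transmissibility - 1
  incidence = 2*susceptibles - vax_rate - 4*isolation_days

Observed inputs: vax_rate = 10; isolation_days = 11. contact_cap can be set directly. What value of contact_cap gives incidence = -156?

Substituting into the transmissibility equation gives transmissibility = 4*contact_cap - 5.
Substituting into the susceptibles equation gives susceptibles = 8*contact_cap - 11.
Substituting into the incidence equation gives incidence = 16*contact_cap - 76.
Solve 16*contact_cap - 76 = -156: contact_cap = (-156 + 76) / 16 = -5.

contact_cap = -5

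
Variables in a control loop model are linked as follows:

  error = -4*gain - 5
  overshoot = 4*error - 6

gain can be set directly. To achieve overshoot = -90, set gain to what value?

gain = 4

Substituting into the overshoot equation gives overshoot = -16*gain - 26.
Solve -16*gain - 26 = -90: gain = (-90 + 26) / -16 = 4.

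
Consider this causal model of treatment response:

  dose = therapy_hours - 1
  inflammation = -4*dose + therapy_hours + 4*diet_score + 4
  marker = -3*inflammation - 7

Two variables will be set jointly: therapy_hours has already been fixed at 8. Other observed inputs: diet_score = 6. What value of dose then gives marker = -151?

With therapy_hours held at 8:
Intervening on dose fixes its value directly, overriding its dependence on therapy_hours.
Substituting into the inflammation equation gives inflammation = -4*dose + 36.
marker becomes 12*dose - 115.
Solve 12*dose - 115 = -151: dose = (-151 + 115) / 12 = -3.

dose = -3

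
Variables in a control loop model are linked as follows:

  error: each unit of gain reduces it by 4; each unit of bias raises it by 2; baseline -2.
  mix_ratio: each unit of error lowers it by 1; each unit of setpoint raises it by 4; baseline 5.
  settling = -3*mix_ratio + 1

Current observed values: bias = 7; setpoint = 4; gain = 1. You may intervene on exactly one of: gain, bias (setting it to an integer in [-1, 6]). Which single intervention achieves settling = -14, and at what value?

set gain = -1

Intervening on gain: with other inputs at their observed values, settling = -12*gain - 26. Solving for -14 gives gain = -1, within [-1, 6].
Intervening on bias: settling = 6*bias - 80. Reaching -14 requires bias = 11, outside [-1, 6].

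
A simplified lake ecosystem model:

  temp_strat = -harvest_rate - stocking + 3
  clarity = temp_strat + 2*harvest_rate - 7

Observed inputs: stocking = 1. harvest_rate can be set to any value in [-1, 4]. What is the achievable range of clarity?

-6 to -1

Substituting into the temp_strat equation gives temp_strat = -harvest_rate + 2.
clarity becomes harvest_rate - 5.
Linear in harvest_rate, so extremes are at the endpoints: harvest_rate = -1 gives clarity = -6; harvest_rate = 4 gives clarity = -1.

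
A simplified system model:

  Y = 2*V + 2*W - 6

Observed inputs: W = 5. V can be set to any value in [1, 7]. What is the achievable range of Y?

6 to 18

Substituting into the Y equation gives Y = 2*V + 4.
Linear in V, so extremes are at the endpoints: V = 1 gives Y = 6; V = 7 gives Y = 18.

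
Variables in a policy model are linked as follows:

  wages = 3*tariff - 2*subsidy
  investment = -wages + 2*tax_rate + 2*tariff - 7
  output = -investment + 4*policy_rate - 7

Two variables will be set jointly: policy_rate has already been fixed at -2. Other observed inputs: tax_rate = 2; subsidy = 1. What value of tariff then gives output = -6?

With policy_rate held at -2:
Substituting into the wages equation gives wages = 3*tariff - 2.
This gives investment = -tariff - 1.
Substituting into the output equation gives output = tariff - 14.
Solve tariff - 14 = -6: tariff = (-6 + 14) / 1 = 8.

tariff = 8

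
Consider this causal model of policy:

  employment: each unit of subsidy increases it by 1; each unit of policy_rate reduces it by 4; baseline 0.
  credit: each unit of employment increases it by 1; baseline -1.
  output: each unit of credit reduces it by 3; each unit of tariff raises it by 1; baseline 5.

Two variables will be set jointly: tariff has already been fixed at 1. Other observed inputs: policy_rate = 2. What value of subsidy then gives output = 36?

subsidy = -1

With tariff held at 1:
Substituting into the employment equation gives employment = subsidy - 8.
This gives credit = subsidy - 9.
output becomes -3*subsidy + 33.
Solve -3*subsidy + 33 = 36: subsidy = (36 - 33) / -3 = -1.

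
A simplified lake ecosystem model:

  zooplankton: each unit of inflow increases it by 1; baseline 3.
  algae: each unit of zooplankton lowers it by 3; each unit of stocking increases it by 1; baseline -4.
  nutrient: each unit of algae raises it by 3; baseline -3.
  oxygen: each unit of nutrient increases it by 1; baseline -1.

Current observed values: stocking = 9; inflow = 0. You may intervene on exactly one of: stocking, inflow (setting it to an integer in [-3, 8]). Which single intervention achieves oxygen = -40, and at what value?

Intervening on stocking: with other inputs at their observed values, oxygen = 3*stocking - 43. Solving for -40 gives stocking = 1, within [-3, 8].
Intervening on inflow: oxygen = -9*inflow - 16. Reaching -40 requires inflow = 8/3, not an integer.

set stocking = 1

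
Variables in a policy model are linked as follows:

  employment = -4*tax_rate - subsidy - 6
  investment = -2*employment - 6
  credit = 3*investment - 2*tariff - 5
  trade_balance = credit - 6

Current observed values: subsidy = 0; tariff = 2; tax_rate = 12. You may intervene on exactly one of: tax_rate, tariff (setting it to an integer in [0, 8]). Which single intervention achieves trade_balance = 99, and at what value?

set tax_rate = 4

Intervening on tax_rate: with other inputs at their observed values, trade_balance = 24*tax_rate + 3. Solving for 99 gives tax_rate = 4, within [0, 8].
Intervening on tariff: trade_balance = -2*tariff + 295. Reaching 99 requires tariff = 98, outside [0, 8].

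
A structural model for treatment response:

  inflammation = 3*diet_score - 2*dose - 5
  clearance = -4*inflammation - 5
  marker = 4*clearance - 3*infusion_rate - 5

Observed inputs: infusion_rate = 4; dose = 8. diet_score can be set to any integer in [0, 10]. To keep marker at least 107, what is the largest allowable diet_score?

diet_score = 4

Substituting into the inflammation equation gives inflammation = 3*diet_score - 21.
Substituting into the clearance equation gives clearance = -12*diet_score + 79.
marker becomes -48*diet_score + 299.
Require -48*diet_score + 299 ≥ 107, so diet_score ≤ 4.
The largest integer in [0, 10] satisfying this is 4.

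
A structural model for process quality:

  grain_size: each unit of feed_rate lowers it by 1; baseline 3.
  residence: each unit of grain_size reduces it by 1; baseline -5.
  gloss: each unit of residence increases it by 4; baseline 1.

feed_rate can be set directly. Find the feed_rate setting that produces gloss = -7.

Substituting into the residence equation gives residence = feed_rate - 8.
gloss becomes 4*feed_rate - 31.
Solve 4*feed_rate - 31 = -7: feed_rate = (-7 + 31) / 4 = 6.

feed_rate = 6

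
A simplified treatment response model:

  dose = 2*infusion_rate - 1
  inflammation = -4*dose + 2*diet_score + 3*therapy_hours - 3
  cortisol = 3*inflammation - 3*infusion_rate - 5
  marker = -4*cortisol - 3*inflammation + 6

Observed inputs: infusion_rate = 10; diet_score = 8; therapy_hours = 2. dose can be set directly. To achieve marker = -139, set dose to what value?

dose = 0

Intervening on dose fixes its value directly, overriding its dependence on infusion_rate.
Substituting into the inflammation equation gives inflammation = -4*dose + 19.
cortisol becomes -12*dose + 22.
This gives marker = 60*dose - 139.
Solve 60*dose - 139 = -139: dose = (-139 + 139) / 60 = 0.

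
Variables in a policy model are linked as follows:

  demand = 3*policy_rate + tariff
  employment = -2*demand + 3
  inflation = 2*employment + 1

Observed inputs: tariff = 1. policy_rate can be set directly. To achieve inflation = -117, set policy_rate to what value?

policy_rate = 10

Substituting into the demand equation gives demand = 3*policy_rate + 1.
So employment = -6*policy_rate + 1.
inflation becomes -12*policy_rate + 3.
Solve -12*policy_rate + 3 = -117: policy_rate = (-117 - 3) / -12 = 10.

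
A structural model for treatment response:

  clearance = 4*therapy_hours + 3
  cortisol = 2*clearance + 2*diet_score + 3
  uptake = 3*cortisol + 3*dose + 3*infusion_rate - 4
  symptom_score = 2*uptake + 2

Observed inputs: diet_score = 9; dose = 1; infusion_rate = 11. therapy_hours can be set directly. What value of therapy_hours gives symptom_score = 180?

Substituting into the cortisol equation gives cortisol = 8*therapy_hours + 27.
uptake becomes 24*therapy_hours + 113.
Substituting into the symptom_score equation gives symptom_score = 48*therapy_hours + 228.
Solve 48*therapy_hours + 228 = 180: therapy_hours = (180 - 228) / 48 = -1.

therapy_hours = -1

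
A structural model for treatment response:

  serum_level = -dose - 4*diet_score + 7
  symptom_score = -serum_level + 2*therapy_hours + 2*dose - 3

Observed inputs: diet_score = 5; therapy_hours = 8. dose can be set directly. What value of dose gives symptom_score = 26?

dose = 0

Substituting into the serum_level equation gives serum_level = -dose - 13.
Substituting into the symptom_score equation gives symptom_score = 3*dose + 26.
Solve 3*dose + 26 = 26: dose = (26 - 26) / 3 = 0.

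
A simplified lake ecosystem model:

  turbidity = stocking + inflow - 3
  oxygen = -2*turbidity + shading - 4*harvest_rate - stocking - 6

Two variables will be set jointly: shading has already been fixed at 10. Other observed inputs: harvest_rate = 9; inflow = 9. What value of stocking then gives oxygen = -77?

stocking = 11

With shading held at 10:
Substituting into the turbidity equation gives turbidity = stocking + 6.
This gives oxygen = -3*stocking - 44.
Solve -3*stocking - 44 = -77: stocking = (-77 + 44) / -3 = 11.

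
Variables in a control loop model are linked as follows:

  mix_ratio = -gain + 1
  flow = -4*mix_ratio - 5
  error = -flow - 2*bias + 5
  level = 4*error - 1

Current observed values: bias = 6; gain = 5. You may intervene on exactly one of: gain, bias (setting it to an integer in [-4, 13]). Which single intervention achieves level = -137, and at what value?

set gain = 9

Intervening on gain: with other inputs at their observed values, level = -16*gain + 7. Solving for -137 gives gain = 9, within [-4, 13].
Intervening on bias: level = -8*bias - 25. Reaching -137 requires bias = 14, outside [-4, 13].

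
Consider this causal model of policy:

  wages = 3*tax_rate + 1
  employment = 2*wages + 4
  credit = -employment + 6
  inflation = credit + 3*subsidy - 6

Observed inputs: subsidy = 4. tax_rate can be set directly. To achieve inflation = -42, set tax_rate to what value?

tax_rate = 8

Substituting into the employment equation gives employment = 6*tax_rate + 6.
credit becomes -6*tax_rate.
This gives inflation = -6*tax_rate + 6.
Solve -6*tax_rate + 6 = -42: tax_rate = (-42 - 6) / -6 = 8.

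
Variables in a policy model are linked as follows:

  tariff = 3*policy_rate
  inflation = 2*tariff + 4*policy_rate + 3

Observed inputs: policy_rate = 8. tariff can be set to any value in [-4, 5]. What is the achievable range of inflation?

27 to 45

Intervening on tariff fixes its value directly, overriding its dependence on policy_rate.
Substituting into the inflation equation gives inflation = 2*tariff + 35.
Linear in tariff, so extremes are at the endpoints: tariff = -4 gives inflation = 27; tariff = 5 gives inflation = 45.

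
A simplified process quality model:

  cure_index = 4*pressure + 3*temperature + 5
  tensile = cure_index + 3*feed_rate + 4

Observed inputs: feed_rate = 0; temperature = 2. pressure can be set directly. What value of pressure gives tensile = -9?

pressure = -6

Substituting into the cure_index equation gives cure_index = 4*pressure + 11.
This gives tensile = 4*pressure + 15.
Solve 4*pressure + 15 = -9: pressure = (-9 - 15) / 4 = -6.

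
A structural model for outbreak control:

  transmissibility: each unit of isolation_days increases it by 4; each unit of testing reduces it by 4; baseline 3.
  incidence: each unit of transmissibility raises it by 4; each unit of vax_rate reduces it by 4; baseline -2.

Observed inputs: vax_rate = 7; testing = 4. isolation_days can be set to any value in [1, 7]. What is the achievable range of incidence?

Substituting into the transmissibility equation gives transmissibility = 4*isolation_days - 13.
This gives incidence = 16*isolation_days - 82.
Linear in isolation_days, so extremes are at the endpoints: isolation_days = 1 gives incidence = -66; isolation_days = 7 gives incidence = 30.

-66 to 30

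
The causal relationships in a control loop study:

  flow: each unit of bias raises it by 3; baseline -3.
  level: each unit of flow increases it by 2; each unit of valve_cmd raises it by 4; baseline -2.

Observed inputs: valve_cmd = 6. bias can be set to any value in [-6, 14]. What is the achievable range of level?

-20 to 100

Substituting into the level equation gives level = 6*bias + 16.
Linear in bias, so extremes are at the endpoints: bias = -6 gives level = -20; bias = 14 gives level = 100.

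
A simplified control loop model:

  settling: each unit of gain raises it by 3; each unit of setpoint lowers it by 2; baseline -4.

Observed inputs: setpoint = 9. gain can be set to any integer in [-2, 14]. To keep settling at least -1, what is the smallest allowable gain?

gain = 7

Substituting into the settling equation gives settling = 3*gain - 22.
Require 3*gain - 22 ≥ -1, so gain ≥ 7.
The smallest integer in [-2, 14] satisfying this is 7.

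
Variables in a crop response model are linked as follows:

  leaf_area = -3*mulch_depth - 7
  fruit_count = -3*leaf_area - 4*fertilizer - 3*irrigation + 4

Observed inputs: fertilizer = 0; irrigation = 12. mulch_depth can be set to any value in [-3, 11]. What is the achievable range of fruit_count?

Substituting into the fruit_count equation gives fruit_count = 9*mulch_depth - 11.
Linear in mulch_depth, so extremes are at the endpoints: mulch_depth = -3 gives fruit_count = -38; mulch_depth = 11 gives fruit_count = 88.

-38 to 88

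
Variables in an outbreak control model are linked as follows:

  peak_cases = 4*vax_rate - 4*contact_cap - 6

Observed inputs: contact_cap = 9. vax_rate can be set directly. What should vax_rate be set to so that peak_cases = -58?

vax_rate = -4

Substituting into the peak_cases equation gives peak_cases = 4*vax_rate - 42.
Solve 4*vax_rate - 42 = -58: vax_rate = (-58 + 42) / 4 = -4.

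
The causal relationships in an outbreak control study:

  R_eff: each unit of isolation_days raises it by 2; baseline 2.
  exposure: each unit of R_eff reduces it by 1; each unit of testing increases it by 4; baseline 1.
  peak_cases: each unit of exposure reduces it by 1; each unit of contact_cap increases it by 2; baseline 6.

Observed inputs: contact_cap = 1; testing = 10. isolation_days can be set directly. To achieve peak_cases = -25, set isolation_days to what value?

Substituting into the exposure equation gives exposure = -2*isolation_days + 39.
So peak_cases = 2*isolation_days - 31.
Solve 2*isolation_days - 31 = -25: isolation_days = (-25 + 31) / 2 = 3.

isolation_days = 3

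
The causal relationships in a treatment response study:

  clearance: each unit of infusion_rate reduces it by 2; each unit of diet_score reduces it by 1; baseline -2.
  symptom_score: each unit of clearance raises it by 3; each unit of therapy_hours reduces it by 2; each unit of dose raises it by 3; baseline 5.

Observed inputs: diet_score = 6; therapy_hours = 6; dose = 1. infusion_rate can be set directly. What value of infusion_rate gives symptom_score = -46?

infusion_rate = 3

Substituting into the clearance equation gives clearance = -2*infusion_rate - 8.
This gives symptom_score = -6*infusion_rate - 28.
Solve -6*infusion_rate - 28 = -46: infusion_rate = (-46 + 28) / -6 = 3.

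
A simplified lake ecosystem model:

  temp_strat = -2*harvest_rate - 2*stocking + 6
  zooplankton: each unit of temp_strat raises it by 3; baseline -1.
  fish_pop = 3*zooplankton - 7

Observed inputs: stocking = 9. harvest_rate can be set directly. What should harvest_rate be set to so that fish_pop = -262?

Substituting into the temp_strat equation gives temp_strat = -2*harvest_rate - 12.
Substituting into the zooplankton equation gives zooplankton = -6*harvest_rate - 37.
This gives fish_pop = -18*harvest_rate - 118.
Solve -18*harvest_rate - 118 = -262: harvest_rate = (-262 + 118) / -18 = 8.

harvest_rate = 8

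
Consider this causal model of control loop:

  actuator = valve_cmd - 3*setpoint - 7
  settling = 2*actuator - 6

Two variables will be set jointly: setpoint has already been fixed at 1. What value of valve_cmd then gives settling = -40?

valve_cmd = -7

With setpoint held at 1:
Substituting into the actuator equation gives actuator = valve_cmd - 10.
Substituting into the settling equation gives settling = 2*valve_cmd - 26.
Solve 2*valve_cmd - 26 = -40: valve_cmd = (-40 + 26) / 2 = -7.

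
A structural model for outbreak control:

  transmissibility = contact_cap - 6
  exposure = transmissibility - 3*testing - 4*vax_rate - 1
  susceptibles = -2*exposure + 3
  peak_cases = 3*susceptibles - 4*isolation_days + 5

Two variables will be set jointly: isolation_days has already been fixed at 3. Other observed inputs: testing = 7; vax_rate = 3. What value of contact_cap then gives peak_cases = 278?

With isolation_days held at 3:
Substituting into the exposure equation gives exposure = contact_cap - 40.
So susceptibles = -2*contact_cap + 83.
Substituting into the peak_cases equation gives peak_cases = -6*contact_cap + 242.
Solve -6*contact_cap + 242 = 278: contact_cap = (278 - 242) / -6 = -6.

contact_cap = -6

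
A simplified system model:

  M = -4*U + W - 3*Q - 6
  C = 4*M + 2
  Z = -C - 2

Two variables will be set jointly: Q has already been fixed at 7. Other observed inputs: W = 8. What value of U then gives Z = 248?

With Q held at 7:
Substituting into the M equation gives M = -4*U - 19.
Substituting into the C equation gives C = -16*U - 74.
This gives Z = 16*U + 72.
Solve 16*U + 72 = 248: U = (248 - 72) / 16 = 11.

U = 11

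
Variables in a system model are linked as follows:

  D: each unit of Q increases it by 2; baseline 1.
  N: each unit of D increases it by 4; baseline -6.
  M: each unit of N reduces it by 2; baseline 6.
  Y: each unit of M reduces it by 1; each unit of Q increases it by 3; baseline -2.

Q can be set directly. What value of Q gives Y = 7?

Q = 1

Substituting into the N equation gives N = 8*Q - 2.
Substituting into the M equation gives M = -16*Q + 10.
Y becomes 19*Q - 12.
Solve 19*Q - 12 = 7: Q = (7 + 12) / 19 = 1.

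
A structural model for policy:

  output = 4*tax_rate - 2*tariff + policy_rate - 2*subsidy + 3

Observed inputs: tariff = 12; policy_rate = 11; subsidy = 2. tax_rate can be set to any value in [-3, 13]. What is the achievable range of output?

Substituting into the output equation gives output = 4*tax_rate - 14.
Linear in tax_rate, so extremes are at the endpoints: tax_rate = -3 gives output = -26; tax_rate = 13 gives output = 38.

-26 to 38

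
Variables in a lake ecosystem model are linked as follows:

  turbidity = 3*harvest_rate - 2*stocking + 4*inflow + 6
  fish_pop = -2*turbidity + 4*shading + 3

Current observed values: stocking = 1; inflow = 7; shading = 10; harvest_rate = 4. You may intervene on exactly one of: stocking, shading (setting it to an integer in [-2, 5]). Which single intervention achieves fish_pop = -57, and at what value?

set stocking = -2

Intervening on stocking: with other inputs at their observed values, fish_pop = 4*stocking - 49. Solving for -57 gives stocking = -2, within [-2, 5].
Intervening on shading: fish_pop = 4*shading - 85. Reaching -57 requires shading = 7, outside [-2, 5].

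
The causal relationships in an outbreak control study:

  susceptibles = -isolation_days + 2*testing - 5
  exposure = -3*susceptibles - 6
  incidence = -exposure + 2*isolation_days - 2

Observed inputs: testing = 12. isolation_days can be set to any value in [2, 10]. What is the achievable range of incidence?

Substituting into the susceptibles equation gives susceptibles = -isolation_days + 19.
Substituting into the exposure equation gives exposure = 3*isolation_days - 63.
Substituting into the incidence equation gives incidence = -isolation_days + 61.
Linear in isolation_days, so extremes are at the endpoints: isolation_days = 2 gives incidence = 59; isolation_days = 10 gives incidence = 51.

51 to 59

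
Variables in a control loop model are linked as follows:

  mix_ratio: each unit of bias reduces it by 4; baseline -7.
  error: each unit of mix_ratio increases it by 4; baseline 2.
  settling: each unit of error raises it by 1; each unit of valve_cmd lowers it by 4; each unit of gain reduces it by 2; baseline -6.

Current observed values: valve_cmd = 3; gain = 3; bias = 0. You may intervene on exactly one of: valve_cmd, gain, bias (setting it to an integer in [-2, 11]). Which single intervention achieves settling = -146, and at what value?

set bias = 6

Intervening on valve_cmd: settling = -4*valve_cmd - 38. Reaching -146 requires valve_cmd = 27, outside [-2, 11].
Intervening on gain: settling = -2*gain - 44. Reaching -146 requires gain = 51, outside [-2, 11].
Intervening on bias: with other inputs at their observed values, settling = -16*bias - 50. Solving for -146 gives bias = 6, within [-2, 11].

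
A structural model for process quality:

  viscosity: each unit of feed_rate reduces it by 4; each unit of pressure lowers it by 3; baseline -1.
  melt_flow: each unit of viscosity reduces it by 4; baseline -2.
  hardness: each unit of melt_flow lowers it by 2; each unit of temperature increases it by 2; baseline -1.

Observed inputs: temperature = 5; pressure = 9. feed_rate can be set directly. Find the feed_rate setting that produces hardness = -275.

feed_rate = 2

Substituting into the viscosity equation gives viscosity = -4*feed_rate - 28.
Substituting into the melt_flow equation gives melt_flow = 16*feed_rate + 110.
Substituting into the hardness equation gives hardness = -32*feed_rate - 211.
Solve -32*feed_rate - 211 = -275: feed_rate = (-275 + 211) / -32 = 2.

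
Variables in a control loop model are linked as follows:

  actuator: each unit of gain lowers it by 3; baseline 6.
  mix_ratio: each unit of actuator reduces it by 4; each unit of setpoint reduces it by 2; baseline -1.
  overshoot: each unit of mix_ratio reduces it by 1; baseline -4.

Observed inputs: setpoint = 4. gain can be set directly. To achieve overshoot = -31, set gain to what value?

gain = 5

Substituting into the mix_ratio equation gives mix_ratio = 12*gain - 33.
So overshoot = -12*gain + 29.
Solve -12*gain + 29 = -31: gain = (-31 - 29) / -12 = 5.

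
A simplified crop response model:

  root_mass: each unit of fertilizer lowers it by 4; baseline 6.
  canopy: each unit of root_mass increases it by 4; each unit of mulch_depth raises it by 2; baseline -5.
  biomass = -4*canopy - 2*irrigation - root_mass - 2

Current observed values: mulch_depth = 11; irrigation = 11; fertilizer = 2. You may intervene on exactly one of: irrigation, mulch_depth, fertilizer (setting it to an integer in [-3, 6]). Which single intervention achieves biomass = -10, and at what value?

Intervening on irrigation: biomass = -2*irrigation - 36. Reaching -10 requires irrigation = -13, outside [-3, 6].
Intervening on mulch_depth: with other inputs at their observed values, biomass = -8*mulch_depth + 30. Solving for -10 gives mulch_depth = 5, within [-3, 6].
Intervening on fertilizer: biomass = 68*fertilizer - 194. Reaching -10 requires fertilizer = 46/17, not an integer.

set mulch_depth = 5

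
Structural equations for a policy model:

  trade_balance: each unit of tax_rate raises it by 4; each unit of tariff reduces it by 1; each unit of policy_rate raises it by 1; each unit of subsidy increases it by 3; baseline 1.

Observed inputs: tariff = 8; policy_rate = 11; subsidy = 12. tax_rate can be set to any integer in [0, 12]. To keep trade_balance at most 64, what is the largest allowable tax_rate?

Substituting into the trade_balance equation gives trade_balance = 4*tax_rate + 40.
Require 4*tax_rate + 40 ≤ 64, so tax_rate ≤ 6.
The largest integer in [0, 12] satisfying this is 6.

tax_rate = 6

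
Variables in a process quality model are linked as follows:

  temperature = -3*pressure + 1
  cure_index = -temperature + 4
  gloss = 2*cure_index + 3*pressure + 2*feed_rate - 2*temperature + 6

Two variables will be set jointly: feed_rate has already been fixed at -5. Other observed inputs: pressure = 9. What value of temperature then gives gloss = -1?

With feed_rate held at -5:
Intervening on temperature fixes its value directly, overriding its dependence on pressure.
Substituting into the gloss equation gives gloss = -4*temperature + 31.
Solve -4*temperature + 31 = -1: temperature = (-1 - 31) / -4 = 8.

temperature = 8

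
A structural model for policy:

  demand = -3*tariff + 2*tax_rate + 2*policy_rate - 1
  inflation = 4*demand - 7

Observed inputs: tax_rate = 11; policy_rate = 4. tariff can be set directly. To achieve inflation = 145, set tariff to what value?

tariff = -3

Substituting into the demand equation gives demand = -3*tariff + 29.
So inflation = -12*tariff + 109.
Solve -12*tariff + 109 = 145: tariff = (145 - 109) / -12 = -3.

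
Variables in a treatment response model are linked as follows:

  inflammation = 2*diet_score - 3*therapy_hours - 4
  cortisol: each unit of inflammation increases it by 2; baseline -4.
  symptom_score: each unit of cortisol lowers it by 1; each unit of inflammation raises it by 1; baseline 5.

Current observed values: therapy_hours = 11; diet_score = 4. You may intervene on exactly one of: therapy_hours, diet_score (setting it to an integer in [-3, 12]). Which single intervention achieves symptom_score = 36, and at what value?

set diet_score = 5

Intervening on therapy_hours: symptom_score = 3*therapy_hours + 5. Reaching 36 requires therapy_hours = 31/3, not an integer.
Intervening on diet_score: with other inputs at their observed values, symptom_score = -2*diet_score + 46. Solving for 36 gives diet_score = 5, within [-3, 12].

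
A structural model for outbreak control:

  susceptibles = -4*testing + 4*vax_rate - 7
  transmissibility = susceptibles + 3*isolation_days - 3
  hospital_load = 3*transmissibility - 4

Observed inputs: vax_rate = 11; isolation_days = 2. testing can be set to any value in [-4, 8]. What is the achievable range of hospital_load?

Substituting into the susceptibles equation gives susceptibles = -4*testing + 37.
Substituting into the transmissibility equation gives transmissibility = -4*testing + 40.
This gives hospital_load = -12*testing + 116.
Linear in testing, so extremes are at the endpoints: testing = -4 gives hospital_load = 164; testing = 8 gives hospital_load = 20.

20 to 164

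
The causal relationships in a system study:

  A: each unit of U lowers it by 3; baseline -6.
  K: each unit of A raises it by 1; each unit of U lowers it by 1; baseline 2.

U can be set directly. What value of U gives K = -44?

U = 10

Substituting into the K equation gives K = -4*U - 4.
Solve -4*U - 4 = -44: U = (-44 + 4) / -4 = 10.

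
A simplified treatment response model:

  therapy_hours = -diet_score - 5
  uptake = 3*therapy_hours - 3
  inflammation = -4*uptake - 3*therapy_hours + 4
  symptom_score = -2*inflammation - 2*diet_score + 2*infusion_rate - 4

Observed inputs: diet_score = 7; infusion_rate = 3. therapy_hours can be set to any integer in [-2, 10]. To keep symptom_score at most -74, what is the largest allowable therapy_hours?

Intervening on therapy_hours fixes its value directly, overriding its dependence on diet_score.
Substituting into the inflammation equation gives inflammation = -15*therapy_hours + 16.
Substituting into the symptom_score equation gives symptom_score = 30*therapy_hours - 44.
Require 30*therapy_hours - 44 ≤ -74, so therapy_hours ≤ -1.
The largest integer in [-2, 10] satisfying this is -1.

therapy_hours = -1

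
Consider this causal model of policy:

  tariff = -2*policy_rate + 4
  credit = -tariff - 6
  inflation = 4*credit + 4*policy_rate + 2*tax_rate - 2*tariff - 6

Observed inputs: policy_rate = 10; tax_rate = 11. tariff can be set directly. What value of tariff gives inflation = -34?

tariff = 11

Intervening on tariff fixes its value directly, overriding its dependence on policy_rate.
Substituting into the inflation equation gives inflation = -6*tariff + 32.
Solve -6*tariff + 32 = -34: tariff = (-34 - 32) / -6 = 11.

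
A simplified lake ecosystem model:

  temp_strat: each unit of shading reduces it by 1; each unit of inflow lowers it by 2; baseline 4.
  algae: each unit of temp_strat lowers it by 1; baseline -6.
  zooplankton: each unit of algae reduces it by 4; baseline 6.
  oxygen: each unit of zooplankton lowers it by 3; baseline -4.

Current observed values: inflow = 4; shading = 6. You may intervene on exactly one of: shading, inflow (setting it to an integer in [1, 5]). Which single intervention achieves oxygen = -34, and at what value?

Intervening on shading: with other inputs at their observed values, oxygen = 12*shading - 46. Solving for -34 gives shading = 1, within [1, 5].
Intervening on inflow: oxygen = 24*inflow - 70. Reaching -34 requires inflow = 3/2, not an integer.

set shading = 1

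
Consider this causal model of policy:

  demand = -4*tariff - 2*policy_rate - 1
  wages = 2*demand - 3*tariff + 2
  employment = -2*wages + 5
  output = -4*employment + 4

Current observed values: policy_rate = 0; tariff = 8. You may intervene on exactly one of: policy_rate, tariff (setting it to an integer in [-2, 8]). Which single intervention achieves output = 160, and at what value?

Intervening on policy_rate: output = -32*policy_rate - 720. Reaching 160 requires policy_rate = -55/2, not an integer.
Intervening on tariff: with other inputs at their observed values, output = -88*tariff - 16. Solving for 160 gives tariff = -2, within [-2, 8].

set tariff = -2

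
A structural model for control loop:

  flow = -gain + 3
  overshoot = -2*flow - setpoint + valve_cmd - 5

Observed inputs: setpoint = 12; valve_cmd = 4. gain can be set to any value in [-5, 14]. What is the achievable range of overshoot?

-29 to 9

Substituting into the overshoot equation gives overshoot = 2*gain - 19.
Linear in gain, so extremes are at the endpoints: gain = -5 gives overshoot = -29; gain = 14 gives overshoot = 9.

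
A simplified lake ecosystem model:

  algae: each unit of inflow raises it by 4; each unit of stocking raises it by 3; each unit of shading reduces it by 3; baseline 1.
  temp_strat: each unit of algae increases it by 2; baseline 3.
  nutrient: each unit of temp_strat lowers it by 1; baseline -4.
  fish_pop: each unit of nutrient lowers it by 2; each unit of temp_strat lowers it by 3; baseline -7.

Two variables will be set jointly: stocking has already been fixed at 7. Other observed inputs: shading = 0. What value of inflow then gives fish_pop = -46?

inflow = 0

With stocking held at 7:
Substituting into the algae equation gives algae = 4*inflow + 22.
Substituting into the temp_strat equation gives temp_strat = 8*inflow + 47.
Substituting into the nutrient equation gives nutrient = -8*inflow - 51.
Substituting into the fish_pop equation gives fish_pop = -8*inflow - 46.
Solve -8*inflow - 46 = -46: inflow = (-46 + 46) / -8 = 0.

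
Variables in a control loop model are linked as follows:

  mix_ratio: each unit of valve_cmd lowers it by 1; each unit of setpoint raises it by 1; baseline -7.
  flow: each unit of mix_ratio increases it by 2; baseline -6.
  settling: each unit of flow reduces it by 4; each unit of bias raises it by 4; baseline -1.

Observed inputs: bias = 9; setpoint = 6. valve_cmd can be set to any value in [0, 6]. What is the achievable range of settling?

67 to 115

Substituting into the mix_ratio equation gives mix_ratio = -valve_cmd - 1.
This gives flow = -2*valve_cmd - 8.
So settling = 8*valve_cmd + 67.
Linear in valve_cmd, so extremes are at the endpoints: valve_cmd = 0 gives settling = 67; valve_cmd = 6 gives settling = 115.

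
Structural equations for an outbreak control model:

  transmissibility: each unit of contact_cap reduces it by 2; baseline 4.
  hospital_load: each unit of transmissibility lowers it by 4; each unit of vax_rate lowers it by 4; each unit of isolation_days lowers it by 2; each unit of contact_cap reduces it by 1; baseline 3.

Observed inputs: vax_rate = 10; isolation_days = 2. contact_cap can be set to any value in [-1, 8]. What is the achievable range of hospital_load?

Substituting into the hospital_load equation gives hospital_load = 7*contact_cap - 57.
Linear in contact_cap, so extremes are at the endpoints: contact_cap = -1 gives hospital_load = -64; contact_cap = 8 gives hospital_load = -1.

-64 to -1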